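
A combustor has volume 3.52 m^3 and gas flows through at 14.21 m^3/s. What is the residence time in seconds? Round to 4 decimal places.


tau = V / Q_flow
tau = 3.52 / 14.21 = 0.2477 s


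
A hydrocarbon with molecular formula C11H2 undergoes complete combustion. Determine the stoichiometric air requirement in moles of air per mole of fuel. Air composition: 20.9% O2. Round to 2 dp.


Balanced combustion: C11H2 + 11.5 O2 -> 11 CO2 + 1 H2O
O2 needed = C + H/4 = 11 + 2/4 = 11.50 moles
Air moles = O2 / 0.209 = 11.50 / 0.209 = 55.02 moles air


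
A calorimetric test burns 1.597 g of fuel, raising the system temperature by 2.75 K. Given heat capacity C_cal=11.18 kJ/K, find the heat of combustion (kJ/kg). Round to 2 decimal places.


Hc = C_cal * delta_T / m_fuel
Q_released = 11.18 * 2.75 = 30.7450 kJ
m_fuel = 1.597 g = 1.597/1000 kg = 0.001597 kg
Hc = 30.7450 / 0.001597 = 19251.72 kJ/kg


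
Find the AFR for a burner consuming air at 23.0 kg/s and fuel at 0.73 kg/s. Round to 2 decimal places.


AFR = m_air / m_fuel
AFR = 23.0 / 0.73 = 31.51


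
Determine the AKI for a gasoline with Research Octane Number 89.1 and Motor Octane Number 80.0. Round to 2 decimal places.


AKI = (RON + MON) / 2
AKI = (89.1 + 80.0) / 2
AKI = 169.1 / 2 = 84.55


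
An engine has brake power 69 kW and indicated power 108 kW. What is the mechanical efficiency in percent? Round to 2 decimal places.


eta_mech = (BP / IP) * 100
Ratio = 69 / 108 = 0.6389
eta_mech = 0.6389 * 100 = 63.89%


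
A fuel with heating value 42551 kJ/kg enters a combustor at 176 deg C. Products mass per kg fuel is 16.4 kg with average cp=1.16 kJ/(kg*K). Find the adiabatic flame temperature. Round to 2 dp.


T_ad = T_in + Hc / (m_p * cp)
Denominator = 16.4 * 1.16 = 19.0240
Temperature rise = 42551 / 19.0240 = 2236.70 K
T_ad = 176 + 2236.70 = 2412.70 deg C


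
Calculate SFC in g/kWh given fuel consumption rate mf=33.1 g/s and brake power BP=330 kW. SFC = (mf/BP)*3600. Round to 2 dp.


SFC = (mf / BP) * 3600
Rate = 33.1 / 330 = 0.100303 g/(s*kW)
SFC = 0.100303 * 3600 = 361.09 g/kWh


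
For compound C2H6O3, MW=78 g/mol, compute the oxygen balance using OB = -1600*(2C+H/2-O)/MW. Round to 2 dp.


OB = -1600 * (2C + H/2 - O) / MW
Inner = 2*2 + 6/2 - 3 = 4.00
OB = -1600 * 4.00 / 78 = -82.05%


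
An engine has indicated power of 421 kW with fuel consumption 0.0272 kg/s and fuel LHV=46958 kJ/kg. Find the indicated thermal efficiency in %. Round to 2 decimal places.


eta_ith = (IP / (mf * LHV)) * 100
Denominator = 0.0272 * 46958 = 1277.2576 kW
eta_ith = (421 / 1277.2576) * 100 = 32.96%


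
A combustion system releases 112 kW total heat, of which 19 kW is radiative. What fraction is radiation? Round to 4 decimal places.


f_rad = Q_rad / Q_total
f_rad = 19 / 112 = 0.1696


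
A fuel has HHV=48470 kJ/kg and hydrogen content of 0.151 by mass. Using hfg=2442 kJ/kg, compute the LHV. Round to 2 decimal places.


LHV = HHV - hfg * 9 * H
Water correction = 2442 * 9 * 0.151 = 3318.678 kJ/kg
LHV = 48470 - 3318.678 = 45151.32 kJ/kg


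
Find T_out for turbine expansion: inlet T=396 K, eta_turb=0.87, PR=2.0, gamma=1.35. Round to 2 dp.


T_out = T_in * (1 - eta * (1 - PR^(-(gamma-1)/gamma)))
Exponent = -(1.35-1)/1.35 = -0.25925926
PR^exp = 2.0^(-0.25925926) = 0.83551680
Factor = 1 - 0.87*(1 - 0.83551680) = 0.85689962
T_out = 396 * 0.85689962 = 339.33 K


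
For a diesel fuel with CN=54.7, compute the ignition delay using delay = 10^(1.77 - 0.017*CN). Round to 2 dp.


delay = 10^(1.77 - 0.017*CN)
Exponent = 1.77 - 0.017*54.7 = 0.8401
delay = 10^0.8401 = 6.92 ms


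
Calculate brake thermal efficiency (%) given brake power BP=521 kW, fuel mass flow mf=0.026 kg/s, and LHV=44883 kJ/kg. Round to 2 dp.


eta_BTE = (BP / (mf * LHV)) * 100
Denominator = 0.026 * 44883 = 1166.9580 kW
eta_BTE = (521 / 1166.9580) * 100 = 44.65%


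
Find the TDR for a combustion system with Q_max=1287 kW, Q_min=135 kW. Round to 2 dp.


TDR = Q_max / Q_min
TDR = 1287 / 135 = 9.53


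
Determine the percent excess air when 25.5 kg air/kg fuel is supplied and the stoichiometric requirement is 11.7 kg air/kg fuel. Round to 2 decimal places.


Excess air = actual - stoichiometric = 25.5 - 11.7 = 13.80 kg/kg fuel
Excess air % = (excess / stoich) * 100 = (13.80 / 11.7) * 100 = 117.95%


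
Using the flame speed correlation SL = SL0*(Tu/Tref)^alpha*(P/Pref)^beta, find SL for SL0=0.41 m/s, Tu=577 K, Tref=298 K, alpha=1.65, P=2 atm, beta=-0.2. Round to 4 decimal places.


SL = SL0 * (Tu/Tref)^alpha * (P/Pref)^beta
T ratio = 577/298 = 1.93624161
(T ratio)^alpha = 1.93624161^1.65 = 2.974975
(P/Pref)^beta = 2^(-0.2) = 0.870551
SL = 0.41 * 2.974975 * 0.870551 = 1.0618 m/s


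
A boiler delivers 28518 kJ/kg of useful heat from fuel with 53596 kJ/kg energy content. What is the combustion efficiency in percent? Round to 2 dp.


Efficiency = (Q_useful / Q_fuel) * 100
Efficiency = (28518 / 53596) * 100
Efficiency = 0.5321 * 100 = 53.21%


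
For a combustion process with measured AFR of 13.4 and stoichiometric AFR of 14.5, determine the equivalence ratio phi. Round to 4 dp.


phi = AFR_stoich / AFR_actual
phi = 14.5 / 13.4 = 1.0821


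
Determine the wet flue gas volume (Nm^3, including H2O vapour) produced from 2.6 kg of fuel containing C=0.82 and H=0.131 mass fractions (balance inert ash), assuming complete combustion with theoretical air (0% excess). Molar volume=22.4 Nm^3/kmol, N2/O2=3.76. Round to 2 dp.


Per kg fuel: CO2 = (C/12 kmol)*22.4 = (0.82/12)*22.4 = 1.53067 Nm^3
Per kg fuel: H2O = (H/2 kmol)*22.4 = (0.131/2)*22.4 = 1.46720 Nm^3
O2 needed per kg fuel = C/12 + H/4 = 0.82/12 + 0.131/4 = 0.10108333 kmol
Per kg fuel: N2 = O2*3.76*22.4 = 0.10108333*3.76*22.4 = 8.51364 Nm^3
Total per kg = 1.53067 + 1.46720 + 8.51364 = 11.51151 Nm^3
Total = 11.51151 * 2.6 = 29.93 Nm^3


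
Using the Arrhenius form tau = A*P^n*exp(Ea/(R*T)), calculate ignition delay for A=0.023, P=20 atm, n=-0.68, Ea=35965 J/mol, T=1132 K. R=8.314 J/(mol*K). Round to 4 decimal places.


tau = A * P^n * exp(Ea/(R*T))
P^n = 20^(-0.68) = 0.13040661
Ea/(R*T) = 35965/(8.314*1132) = 3.821410
exp(Ea/(R*T)) = 45.668548
tau = 0.023 * 0.13040661 * 45.668548 = 0.1370 ms


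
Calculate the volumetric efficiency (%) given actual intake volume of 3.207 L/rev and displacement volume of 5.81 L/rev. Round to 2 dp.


eta_v = (V_actual / V_disp) * 100
Ratio = 3.207 / 5.81 = 0.5520
eta_v = 0.5520 * 100 = 55.20%


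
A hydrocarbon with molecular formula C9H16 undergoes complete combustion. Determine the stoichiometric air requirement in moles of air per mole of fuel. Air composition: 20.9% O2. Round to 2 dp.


Balanced combustion: C9H16 + 13 O2 -> 9 CO2 + 8 H2O
O2 needed = C + H/4 = 9 + 16/4 = 13.00 moles
Air moles = O2 / 0.209 = 13.00 / 0.209 = 62.20 moles air


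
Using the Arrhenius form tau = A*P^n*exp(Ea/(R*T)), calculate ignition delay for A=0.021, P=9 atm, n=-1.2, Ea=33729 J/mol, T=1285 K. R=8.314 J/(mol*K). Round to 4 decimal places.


tau = A * P^n * exp(Ea/(R*T))
P^n = 9^(-1.2) = 0.07159933
Ea/(R*T) = 33729/(8.314*1285) = 3.157114
exp(Ea/(R*T)) = 23.502678
tau = 0.021 * 0.07159933 * 23.502678 = 0.0353 ms


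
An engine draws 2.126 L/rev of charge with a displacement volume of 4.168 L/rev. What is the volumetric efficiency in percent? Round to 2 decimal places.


eta_v = (V_actual / V_disp) * 100
Ratio = 2.126 / 4.168 = 0.5101
eta_v = 0.5101 * 100 = 51.01%


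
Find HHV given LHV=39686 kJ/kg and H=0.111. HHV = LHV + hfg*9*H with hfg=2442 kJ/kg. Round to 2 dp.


HHV = LHV + hfg * 9 * H
Water addition = 2442 * 9 * 0.111 = 2439.558 kJ/kg
HHV = 39686 + 2439.558 = 42125.56 kJ/kg


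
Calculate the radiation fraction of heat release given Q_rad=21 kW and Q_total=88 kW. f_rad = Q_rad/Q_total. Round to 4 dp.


f_rad = Q_rad / Q_total
f_rad = 21 / 88 = 0.2386


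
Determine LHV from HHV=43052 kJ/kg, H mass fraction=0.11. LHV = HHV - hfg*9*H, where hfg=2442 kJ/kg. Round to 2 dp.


LHV = HHV - hfg * 9 * H
Water correction = 2442 * 9 * 0.11 = 2417.580 kJ/kg
LHV = 43052 - 2417.580 = 40634.42 kJ/kg


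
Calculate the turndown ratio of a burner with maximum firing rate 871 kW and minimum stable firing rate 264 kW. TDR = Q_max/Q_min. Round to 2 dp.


TDR = Q_max / Q_min
TDR = 871 / 264 = 3.30


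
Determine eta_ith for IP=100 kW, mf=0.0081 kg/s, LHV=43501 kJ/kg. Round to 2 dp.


eta_ith = (IP / (mf * LHV)) * 100
Denominator = 0.0081 * 43501 = 352.3581 kW
eta_ith = (100 / 352.3581) * 100 = 28.38%


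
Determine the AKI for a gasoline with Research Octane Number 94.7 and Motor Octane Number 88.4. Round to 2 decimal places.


AKI = (RON + MON) / 2
AKI = (94.7 + 88.4) / 2
AKI = 183.1 / 2 = 91.55


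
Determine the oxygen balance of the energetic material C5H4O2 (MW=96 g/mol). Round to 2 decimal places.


OB = -1600 * (2C + H/2 - O) / MW
Inner = 2*5 + 4/2 - 2 = 10.00
OB = -1600 * 10.00 / 96 = -166.67%


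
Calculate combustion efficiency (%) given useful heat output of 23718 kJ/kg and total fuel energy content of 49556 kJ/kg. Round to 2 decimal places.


Efficiency = (Q_useful / Q_fuel) * 100
Efficiency = (23718 / 49556) * 100
Efficiency = 0.4786 * 100 = 47.86%


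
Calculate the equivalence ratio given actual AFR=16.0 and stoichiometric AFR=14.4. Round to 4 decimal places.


phi = AFR_stoich / AFR_actual
phi = 14.4 / 16.0 = 0.9000


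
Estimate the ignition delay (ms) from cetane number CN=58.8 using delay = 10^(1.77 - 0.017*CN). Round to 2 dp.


delay = 10^(1.77 - 0.017*CN)
Exponent = 1.77 - 0.017*58.8 = 0.7704
delay = 10^0.7704 = 5.89 ms


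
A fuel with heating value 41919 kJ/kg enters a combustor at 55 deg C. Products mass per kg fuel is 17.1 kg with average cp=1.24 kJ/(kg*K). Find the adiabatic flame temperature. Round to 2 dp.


T_ad = T_in + Hc / (m_p * cp)
Denominator = 17.1 * 1.24 = 21.2040
Temperature rise = 41919 / 21.2040 = 1976.94 K
T_ad = 55 + 1976.94 = 2031.94 deg C


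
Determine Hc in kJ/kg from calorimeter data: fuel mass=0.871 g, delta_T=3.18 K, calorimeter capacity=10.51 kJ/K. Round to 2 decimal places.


Hc = C_cal * delta_T / m_fuel
Q_released = 10.51 * 3.18 = 33.4218 kJ
m_fuel = 0.871 g = 0.871/1000 kg = 0.000871 kg
Hc = 33.4218 / 0.000871 = 38371.76 kJ/kg


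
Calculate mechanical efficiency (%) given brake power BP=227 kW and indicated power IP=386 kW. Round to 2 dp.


eta_mech = (BP / IP) * 100
Ratio = 227 / 386 = 0.5881
eta_mech = 0.5881 * 100 = 58.81%


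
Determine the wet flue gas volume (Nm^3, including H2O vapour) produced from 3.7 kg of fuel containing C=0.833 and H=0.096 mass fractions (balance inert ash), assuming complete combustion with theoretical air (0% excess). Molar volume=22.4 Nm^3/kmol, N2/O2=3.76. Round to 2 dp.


Per kg fuel: CO2 = (C/12 kmol)*22.4 = (0.833/12)*22.4 = 1.55493 Nm^3
Per kg fuel: H2O = (H/2 kmol)*22.4 = (0.096/2)*22.4 = 1.07520 Nm^3
O2 needed per kg fuel = C/12 + H/4 = 0.833/12 + 0.096/4 = 0.09341667 kmol
Per kg fuel: N2 = O2*3.76*22.4 = 0.09341667*3.76*22.4 = 7.86793 Nm^3
Total per kg = 1.55493 + 1.07520 + 7.86793 = 10.49806 Nm^3
Total = 10.49806 * 3.7 = 38.84 Nm^3


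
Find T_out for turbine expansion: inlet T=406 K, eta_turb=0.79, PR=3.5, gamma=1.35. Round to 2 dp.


T_out = T_in * (1 - eta * (1 - PR^(-(gamma-1)/gamma)))
Exponent = -(1.35-1)/1.35 = -0.25925926
PR^exp = 3.5^(-0.25925926) = 0.72267881
Factor = 1 - 0.79*(1 - 0.72267881) = 0.78091626
T_out = 406 * 0.78091626 = 317.05 K


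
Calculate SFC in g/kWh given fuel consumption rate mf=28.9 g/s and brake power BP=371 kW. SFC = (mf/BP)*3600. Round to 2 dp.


SFC = (mf / BP) * 3600
Rate = 28.9 / 371 = 0.077898 g/(s*kW)
SFC = 0.077898 * 3600 = 280.43 g/kWh


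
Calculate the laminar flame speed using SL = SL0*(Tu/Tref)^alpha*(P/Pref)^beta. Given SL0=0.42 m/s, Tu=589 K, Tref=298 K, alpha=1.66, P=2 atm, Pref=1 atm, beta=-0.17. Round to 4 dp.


SL = SL0 * (Tu/Tref)^alpha * (P/Pref)^beta
T ratio = 589/298 = 1.97651007
(T ratio)^alpha = 1.97651007^1.66 = 3.098792
(P/Pref)^beta = 2^(-0.17) = 0.888843
SL = 0.42 * 3.098792 * 0.888843 = 1.1568 m/s


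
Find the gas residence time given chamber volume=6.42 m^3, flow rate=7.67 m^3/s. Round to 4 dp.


tau = V / Q_flow
tau = 6.42 / 7.67 = 0.8370 s


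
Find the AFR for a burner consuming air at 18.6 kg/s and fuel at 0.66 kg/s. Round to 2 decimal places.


AFR = m_air / m_fuel
AFR = 18.6 / 0.66 = 28.18


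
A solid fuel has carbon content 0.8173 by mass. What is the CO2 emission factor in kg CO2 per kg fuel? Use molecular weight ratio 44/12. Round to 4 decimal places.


EF = C_frac * (M_CO2 / M_C)
EF = 0.8173 * (44/12)
EF = 0.8173 * 3.666667 = 2.9968 kg_CO2/kg_fuel


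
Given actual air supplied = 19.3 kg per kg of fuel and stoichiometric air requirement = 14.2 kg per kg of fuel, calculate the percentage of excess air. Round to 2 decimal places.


Excess air = actual - stoichiometric = 19.3 - 14.2 = 5.10 kg/kg fuel
Excess air % = (excess / stoich) * 100 = (5.10 / 14.2) * 100 = 35.92%


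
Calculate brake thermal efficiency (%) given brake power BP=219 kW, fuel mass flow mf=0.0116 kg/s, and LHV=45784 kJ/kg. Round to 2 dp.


eta_BTE = (BP / (mf * LHV)) * 100
Denominator = 0.0116 * 45784 = 531.0944 kW
eta_BTE = (219 / 531.0944) * 100 = 41.24%


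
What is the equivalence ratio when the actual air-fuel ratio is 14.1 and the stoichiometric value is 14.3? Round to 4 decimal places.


phi = AFR_stoich / AFR_actual
phi = 14.3 / 14.1 = 1.0142


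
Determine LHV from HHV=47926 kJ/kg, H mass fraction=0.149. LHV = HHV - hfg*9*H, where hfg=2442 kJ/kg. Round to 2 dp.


LHV = HHV - hfg * 9 * H
Water correction = 2442 * 9 * 0.149 = 3274.722 kJ/kg
LHV = 47926 - 3274.722 = 44651.28 kJ/kg


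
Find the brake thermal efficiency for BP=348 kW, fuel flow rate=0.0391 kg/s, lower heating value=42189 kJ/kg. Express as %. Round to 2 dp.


eta_BTE = (BP / (mf * LHV)) * 100
Denominator = 0.0391 * 42189 = 1649.5899 kW
eta_BTE = (348 / 1649.5899) * 100 = 21.10%


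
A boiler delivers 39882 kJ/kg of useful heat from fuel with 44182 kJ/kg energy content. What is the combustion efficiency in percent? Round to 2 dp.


Efficiency = (Q_useful / Q_fuel) * 100
Efficiency = (39882 / 44182) * 100
Efficiency = 0.9027 * 100 = 90.27%


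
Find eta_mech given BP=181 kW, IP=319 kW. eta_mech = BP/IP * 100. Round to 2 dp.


eta_mech = (BP / IP) * 100
Ratio = 181 / 319 = 0.5674
eta_mech = 0.5674 * 100 = 56.74%


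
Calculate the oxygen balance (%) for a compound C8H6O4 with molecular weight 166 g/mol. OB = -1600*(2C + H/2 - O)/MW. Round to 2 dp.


OB = -1600 * (2C + H/2 - O) / MW
Inner = 2*8 + 6/2 - 4 = 15.00
OB = -1600 * 15.00 / 166 = -144.58%


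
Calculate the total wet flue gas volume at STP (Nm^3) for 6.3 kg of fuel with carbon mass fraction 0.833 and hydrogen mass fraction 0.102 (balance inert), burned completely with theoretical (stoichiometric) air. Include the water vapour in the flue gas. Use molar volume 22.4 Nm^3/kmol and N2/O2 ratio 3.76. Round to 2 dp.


Per kg fuel: CO2 = (C/12 kmol)*22.4 = (0.833/12)*22.4 = 1.55493 Nm^3
Per kg fuel: H2O = (H/2 kmol)*22.4 = (0.102/2)*22.4 = 1.14240 Nm^3
O2 needed per kg fuel = C/12 + H/4 = 0.833/12 + 0.102/4 = 0.09491667 kmol
Per kg fuel: N2 = O2*3.76*22.4 = 0.09491667*3.76*22.4 = 7.99426 Nm^3
Total per kg = 1.55493 + 1.14240 + 7.99426 = 10.69159 Nm^3
Total = 10.69159 * 6.3 = 67.36 Nm^3


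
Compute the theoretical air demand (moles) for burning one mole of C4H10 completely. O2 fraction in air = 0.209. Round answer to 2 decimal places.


Balanced combustion: C4H10 + 6.5 O2 -> 4 CO2 + 5 H2O
O2 needed = C + H/4 = 4 + 10/4 = 6.50 moles
Air moles = O2 / 0.209 = 6.50 / 0.209 = 31.10 moles air


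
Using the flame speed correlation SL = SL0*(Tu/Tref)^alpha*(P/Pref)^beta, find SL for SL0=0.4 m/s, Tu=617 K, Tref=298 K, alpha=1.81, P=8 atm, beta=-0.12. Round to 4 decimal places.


SL = SL0 * (Tu/Tref)^alpha * (P/Pref)^beta
T ratio = 617/298 = 2.07046980
(T ratio)^alpha = 2.07046980^1.81 = 3.733230
(P/Pref)^beta = 8^(-0.12) = 0.779165
SL = 0.4 * 3.733230 * 0.779165 = 1.1635 m/s


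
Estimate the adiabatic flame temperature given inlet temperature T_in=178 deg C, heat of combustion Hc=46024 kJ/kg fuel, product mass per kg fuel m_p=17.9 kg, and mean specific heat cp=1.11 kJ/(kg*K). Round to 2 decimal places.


T_ad = T_in + Hc / (m_p * cp)
Denominator = 17.9 * 1.11 = 19.8690
Temperature rise = 46024 / 19.8690 = 2316.37 K
T_ad = 178 + 2316.37 = 2494.37 deg C


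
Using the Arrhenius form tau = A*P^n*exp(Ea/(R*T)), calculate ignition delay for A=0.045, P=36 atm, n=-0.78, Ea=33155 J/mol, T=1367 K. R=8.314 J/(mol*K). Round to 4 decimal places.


tau = A * P^n * exp(Ea/(R*T))
P^n = 36^(-0.78) = 0.06110603
Ea/(R*T) = 33155/(8.314*1367) = 2.917229
exp(Ea/(R*T)) = 18.489978
tau = 0.045 * 0.06110603 * 18.489978 = 0.0508 ms


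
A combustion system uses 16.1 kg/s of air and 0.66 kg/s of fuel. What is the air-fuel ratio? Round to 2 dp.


AFR = m_air / m_fuel
AFR = 16.1 / 0.66 = 24.39


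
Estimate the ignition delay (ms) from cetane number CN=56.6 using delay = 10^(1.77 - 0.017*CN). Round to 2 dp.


delay = 10^(1.77 - 0.017*CN)
Exponent = 1.77 - 0.017*56.6 = 0.8078
delay = 10^0.8078 = 6.42 ms


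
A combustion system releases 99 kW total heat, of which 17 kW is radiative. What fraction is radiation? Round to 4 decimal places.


f_rad = Q_rad / Q_total
f_rad = 17 / 99 = 0.1717


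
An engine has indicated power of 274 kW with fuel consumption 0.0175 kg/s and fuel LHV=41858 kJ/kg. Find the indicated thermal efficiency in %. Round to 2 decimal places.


eta_ith = (IP / (mf * LHV)) * 100
Denominator = 0.0175 * 41858 = 732.5150 kW
eta_ith = (274 / 732.5150) * 100 = 37.41%


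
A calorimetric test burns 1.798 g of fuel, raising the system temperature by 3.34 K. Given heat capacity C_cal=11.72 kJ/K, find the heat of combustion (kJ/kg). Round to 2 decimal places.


Hc = C_cal * delta_T / m_fuel
Q_released = 11.72 * 3.34 = 39.1448 kJ
m_fuel = 1.798 g = 1.798/1000 kg = 0.001798 kg
Hc = 39.1448 / 0.001798 = 21771.30 kJ/kg


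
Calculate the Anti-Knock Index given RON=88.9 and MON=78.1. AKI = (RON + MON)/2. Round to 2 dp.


AKI = (RON + MON) / 2
AKI = (88.9 + 78.1) / 2
AKI = 167.0 / 2 = 83.50


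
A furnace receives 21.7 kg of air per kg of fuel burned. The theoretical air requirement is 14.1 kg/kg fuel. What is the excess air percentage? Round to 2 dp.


Excess air = actual - stoichiometric = 21.7 - 14.1 = 7.60 kg/kg fuel
Excess air % = (excess / stoich) * 100 = (7.60 / 14.1) * 100 = 53.90%


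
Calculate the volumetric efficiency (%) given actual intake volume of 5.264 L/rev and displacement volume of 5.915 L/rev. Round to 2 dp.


eta_v = (V_actual / V_disp) * 100
Ratio = 5.264 / 5.915 = 0.8899
eta_v = 0.8899 * 100 = 88.99%


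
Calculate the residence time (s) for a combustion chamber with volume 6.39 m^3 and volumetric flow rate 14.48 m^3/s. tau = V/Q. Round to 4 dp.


tau = V / Q_flow
tau = 6.39 / 14.48 = 0.4413 s


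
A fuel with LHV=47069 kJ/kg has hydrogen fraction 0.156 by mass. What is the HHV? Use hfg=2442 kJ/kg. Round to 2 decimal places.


HHV = LHV + hfg * 9 * H
Water addition = 2442 * 9 * 0.156 = 3428.568 kJ/kg
HHV = 47069 + 3428.568 = 50497.57 kJ/kg


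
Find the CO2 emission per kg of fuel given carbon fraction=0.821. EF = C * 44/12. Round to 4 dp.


EF = C_frac * (M_CO2 / M_C)
EF = 0.821 * (44/12)
EF = 0.821 * 3.666667 = 3.0103 kg_CO2/kg_fuel


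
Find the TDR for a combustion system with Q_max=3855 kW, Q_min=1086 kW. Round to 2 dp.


TDR = Q_max / Q_min
TDR = 3855 / 1086 = 3.55


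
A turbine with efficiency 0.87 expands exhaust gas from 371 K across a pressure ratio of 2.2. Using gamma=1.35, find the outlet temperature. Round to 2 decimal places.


T_out = T_in * (1 - eta * (1 - PR^(-(gamma-1)/gamma)))
Exponent = -(1.35-1)/1.35 = -0.25925926
PR^exp = 2.2^(-0.25925926) = 0.81512413
Factor = 1 - 0.87*(1 - 0.81512413) = 0.83915799
T_out = 371 * 0.83915799 = 311.33 K


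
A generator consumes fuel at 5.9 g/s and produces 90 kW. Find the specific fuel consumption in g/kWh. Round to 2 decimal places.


SFC = (mf / BP) * 3600
Rate = 5.9 / 90 = 0.065556 g/(s*kW)
SFC = 0.065556 * 3600 = 236.00 g/kWh


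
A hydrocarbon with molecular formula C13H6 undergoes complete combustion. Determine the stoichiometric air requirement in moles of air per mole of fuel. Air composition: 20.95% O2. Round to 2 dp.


Balanced combustion: C13H6 + 14.5 O2 -> 13 CO2 + 3 H2O
O2 needed = C + H/4 = 13 + 6/4 = 14.50 moles
Air moles = O2 / 0.2095 = 14.50 / 0.2095 = 69.21 moles air


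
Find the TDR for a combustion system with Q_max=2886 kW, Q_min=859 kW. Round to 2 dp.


TDR = Q_max / Q_min
TDR = 2886 / 859 = 3.36


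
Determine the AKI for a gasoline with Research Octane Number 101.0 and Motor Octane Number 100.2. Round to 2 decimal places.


AKI = (RON + MON) / 2
AKI = (101.0 + 100.2) / 2
AKI = 201.2 / 2 = 100.60


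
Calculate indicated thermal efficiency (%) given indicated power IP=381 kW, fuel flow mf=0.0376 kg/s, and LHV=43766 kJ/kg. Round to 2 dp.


eta_ith = (IP / (mf * LHV)) * 100
Denominator = 0.0376 * 43766 = 1645.6016 kW
eta_ith = (381 / 1645.6016) * 100 = 23.15%


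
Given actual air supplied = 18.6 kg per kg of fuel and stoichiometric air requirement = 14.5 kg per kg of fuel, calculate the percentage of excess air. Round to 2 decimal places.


Excess air = actual - stoichiometric = 18.6 - 14.5 = 4.10 kg/kg fuel
Excess air % = (excess / stoich) * 100 = (4.10 / 14.5) * 100 = 28.28%


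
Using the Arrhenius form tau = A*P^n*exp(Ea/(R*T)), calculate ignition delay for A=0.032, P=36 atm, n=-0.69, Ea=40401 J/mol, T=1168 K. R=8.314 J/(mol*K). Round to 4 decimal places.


tau = A * P^n * exp(Ea/(R*T))
P^n = 36^(-0.69) = 0.08436286
Ea/(R*T) = 40401/(8.314*1168) = 4.160440
exp(Ea/(R*T)) = 64.099713
tau = 0.032 * 0.08436286 * 64.099713 = 0.1730 ms


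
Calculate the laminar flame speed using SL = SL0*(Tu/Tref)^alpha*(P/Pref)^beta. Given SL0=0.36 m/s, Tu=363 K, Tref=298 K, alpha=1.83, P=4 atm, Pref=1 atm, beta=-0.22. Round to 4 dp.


SL = SL0 * (Tu/Tref)^alpha * (P/Pref)^beta
T ratio = 363/298 = 1.21812081
(T ratio)^alpha = 1.21812081^1.83 = 1.434873
(P/Pref)^beta = 4^(-0.22) = 0.737135
SL = 0.36 * 1.434873 * 0.737135 = 0.3808 m/s


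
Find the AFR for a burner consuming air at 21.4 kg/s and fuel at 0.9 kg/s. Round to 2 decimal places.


AFR = m_air / m_fuel
AFR = 21.4 / 0.9 = 23.78


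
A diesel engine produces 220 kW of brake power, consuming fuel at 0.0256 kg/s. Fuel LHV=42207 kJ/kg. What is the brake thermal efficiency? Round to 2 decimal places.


eta_BTE = (BP / (mf * LHV)) * 100
Denominator = 0.0256 * 42207 = 1080.4992 kW
eta_BTE = (220 / 1080.4992) * 100 = 20.36%


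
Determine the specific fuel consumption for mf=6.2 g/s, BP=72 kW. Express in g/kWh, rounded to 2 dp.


SFC = (mf / BP) * 3600
Rate = 6.2 / 72 = 0.086111 g/(s*kW)
SFC = 0.086111 * 3600 = 310.00 g/kWh


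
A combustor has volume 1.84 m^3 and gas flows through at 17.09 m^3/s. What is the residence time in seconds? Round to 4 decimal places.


tau = V / Q_flow
tau = 1.84 / 17.09 = 0.1077 s


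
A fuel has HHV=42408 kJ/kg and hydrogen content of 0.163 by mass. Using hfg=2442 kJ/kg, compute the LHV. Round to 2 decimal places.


LHV = HHV - hfg * 9 * H
Water correction = 2442 * 9 * 0.163 = 3582.414 kJ/kg
LHV = 42408 - 3582.414 = 38825.59 kJ/kg


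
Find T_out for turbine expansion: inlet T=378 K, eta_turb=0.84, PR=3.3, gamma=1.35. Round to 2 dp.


T_out = T_in * (1 - eta * (1 - PR^(-(gamma-1)/gamma)))
Exponent = -(1.35-1)/1.35 = -0.25925926
PR^exp = 3.3^(-0.25925926) = 0.73378775
Factor = 1 - 0.84*(1 - 0.73378775) = 0.77638171
T_out = 378 * 0.77638171 = 293.47 K


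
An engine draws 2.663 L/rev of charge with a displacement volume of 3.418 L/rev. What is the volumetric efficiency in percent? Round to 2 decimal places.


eta_v = (V_actual / V_disp) * 100
Ratio = 2.663 / 3.418 = 0.7791
eta_v = 0.7791 * 100 = 77.91%


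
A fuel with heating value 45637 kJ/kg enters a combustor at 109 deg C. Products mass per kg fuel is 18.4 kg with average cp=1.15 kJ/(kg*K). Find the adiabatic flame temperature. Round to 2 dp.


T_ad = T_in + Hc / (m_p * cp)
Denominator = 18.4 * 1.15 = 21.1600
Temperature rise = 45637 / 21.1600 = 2156.76 K
T_ad = 109 + 2156.76 = 2265.76 deg C


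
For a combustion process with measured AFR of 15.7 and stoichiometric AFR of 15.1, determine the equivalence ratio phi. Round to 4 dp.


phi = AFR_stoich / AFR_actual
phi = 15.1 / 15.7 = 0.9618


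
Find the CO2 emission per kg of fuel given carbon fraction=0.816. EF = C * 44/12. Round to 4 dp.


EF = C_frac * (M_CO2 / M_C)
EF = 0.816 * (44/12)
EF = 0.816 * 3.666667 = 2.9920 kg_CO2/kg_fuel


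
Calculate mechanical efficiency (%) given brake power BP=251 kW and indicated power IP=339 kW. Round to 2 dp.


eta_mech = (BP / IP) * 100
Ratio = 251 / 339 = 0.7404
eta_mech = 0.7404 * 100 = 74.04%


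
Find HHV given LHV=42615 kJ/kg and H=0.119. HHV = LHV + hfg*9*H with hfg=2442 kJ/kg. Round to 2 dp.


HHV = LHV + hfg * 9 * H
Water addition = 2442 * 9 * 0.119 = 2615.382 kJ/kg
HHV = 42615 + 2615.382 = 45230.38 kJ/kg


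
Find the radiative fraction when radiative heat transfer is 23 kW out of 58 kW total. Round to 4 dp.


f_rad = Q_rad / Q_total
f_rad = 23 / 58 = 0.3966


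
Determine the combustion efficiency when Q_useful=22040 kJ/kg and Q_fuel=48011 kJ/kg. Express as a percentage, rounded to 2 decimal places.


Efficiency = (Q_useful / Q_fuel) * 100
Efficiency = (22040 / 48011) * 100
Efficiency = 0.4591 * 100 = 45.91%


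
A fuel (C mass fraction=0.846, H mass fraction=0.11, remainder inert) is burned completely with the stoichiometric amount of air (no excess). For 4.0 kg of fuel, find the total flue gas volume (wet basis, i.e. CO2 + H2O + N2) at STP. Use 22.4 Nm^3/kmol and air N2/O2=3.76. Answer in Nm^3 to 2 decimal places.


Per kg fuel: CO2 = (C/12 kmol)*22.4 = (0.846/12)*22.4 = 1.57920 Nm^3
Per kg fuel: H2O = (H/2 kmol)*22.4 = (0.11/2)*22.4 = 1.23200 Nm^3
O2 needed per kg fuel = C/12 + H/4 = 0.846/12 + 0.11/4 = 0.09800000 kmol
Per kg fuel: N2 = O2*3.76*22.4 = 0.09800000*3.76*22.4 = 8.25395 Nm^3
Total per kg = 1.57920 + 1.23200 + 8.25395 = 11.06515 Nm^3
Total = 11.06515 * 4.0 = 44.26 Nm^3


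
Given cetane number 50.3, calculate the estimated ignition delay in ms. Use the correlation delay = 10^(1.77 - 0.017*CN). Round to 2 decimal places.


delay = 10^(1.77 - 0.017*CN)
Exponent = 1.77 - 0.017*50.3 = 0.9149
delay = 10^0.9149 = 8.22 ms


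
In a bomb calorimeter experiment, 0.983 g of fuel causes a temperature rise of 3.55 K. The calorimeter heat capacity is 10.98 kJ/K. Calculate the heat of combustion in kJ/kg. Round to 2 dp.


Hc = C_cal * delta_T / m_fuel
Q_released = 10.98 * 3.55 = 38.9790 kJ
m_fuel = 0.983 g = 0.983/1000 kg = 0.000983 kg
Hc = 38.9790 / 0.000983 = 39653.10 kJ/kg


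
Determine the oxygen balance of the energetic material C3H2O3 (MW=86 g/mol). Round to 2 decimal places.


OB = -1600 * (2C + H/2 - O) / MW
Inner = 2*3 + 2/2 - 3 = 4.00
OB = -1600 * 4.00 / 86 = -74.42%


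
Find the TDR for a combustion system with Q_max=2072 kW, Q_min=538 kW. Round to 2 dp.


TDR = Q_max / Q_min
TDR = 2072 / 538 = 3.85


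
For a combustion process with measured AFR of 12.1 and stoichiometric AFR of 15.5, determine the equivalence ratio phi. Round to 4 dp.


phi = AFR_stoich / AFR_actual
phi = 15.5 / 12.1 = 1.2810


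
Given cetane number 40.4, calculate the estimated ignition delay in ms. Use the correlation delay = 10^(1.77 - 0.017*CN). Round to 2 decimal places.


delay = 10^(1.77 - 0.017*CN)
Exponent = 1.77 - 0.017*40.4 = 1.0832
delay = 10^1.0832 = 12.11 ms


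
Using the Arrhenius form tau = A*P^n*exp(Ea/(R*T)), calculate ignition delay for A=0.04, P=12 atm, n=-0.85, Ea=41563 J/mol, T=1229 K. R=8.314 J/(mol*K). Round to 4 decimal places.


tau = A * P^n * exp(Ea/(R*T))
P^n = 12^(-0.85) = 0.12097509
Ea/(R*T) = 41563/(8.314*1229) = 4.067663
exp(Ea/(R*T)) = 58.420285
tau = 0.04 * 0.12097509 * 58.420285 = 0.2827 ms


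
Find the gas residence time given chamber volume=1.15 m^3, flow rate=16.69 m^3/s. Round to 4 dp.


tau = V / Q_flow
tau = 1.15 / 16.69 = 0.0689 s


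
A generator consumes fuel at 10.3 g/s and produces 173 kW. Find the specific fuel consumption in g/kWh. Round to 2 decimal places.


SFC = (mf / BP) * 3600
Rate = 10.3 / 173 = 0.059538 g/(s*kW)
SFC = 0.059538 * 3600 = 214.34 g/kWh


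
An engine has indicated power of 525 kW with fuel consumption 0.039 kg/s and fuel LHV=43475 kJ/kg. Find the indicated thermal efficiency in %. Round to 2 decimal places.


eta_ith = (IP / (mf * LHV)) * 100
Denominator = 0.039 * 43475 = 1695.5250 kW
eta_ith = (525 / 1695.5250) * 100 = 30.96%


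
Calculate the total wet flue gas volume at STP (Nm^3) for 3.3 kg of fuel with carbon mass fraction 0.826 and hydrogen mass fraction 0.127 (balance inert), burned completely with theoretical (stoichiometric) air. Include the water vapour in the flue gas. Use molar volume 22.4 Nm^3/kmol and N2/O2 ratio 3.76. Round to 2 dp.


Per kg fuel: CO2 = (C/12 kmol)*22.4 = (0.826/12)*22.4 = 1.54187 Nm^3
Per kg fuel: H2O = (H/2 kmol)*22.4 = (0.127/2)*22.4 = 1.42240 Nm^3
O2 needed per kg fuel = C/12 + H/4 = 0.826/12 + 0.127/4 = 0.10058333 kmol
Per kg fuel: N2 = O2*3.76*22.4 = 0.10058333*3.76*22.4 = 8.47153 Nm^3
Total per kg = 1.54187 + 1.42240 + 8.47153 = 11.43580 Nm^3
Total = 11.43580 * 3.3 = 37.74 Nm^3


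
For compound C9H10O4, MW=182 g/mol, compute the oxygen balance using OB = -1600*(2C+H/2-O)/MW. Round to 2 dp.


OB = -1600 * (2C + H/2 - O) / MW
Inner = 2*9 + 10/2 - 4 = 19.00
OB = -1600 * 19.00 / 182 = -167.03%


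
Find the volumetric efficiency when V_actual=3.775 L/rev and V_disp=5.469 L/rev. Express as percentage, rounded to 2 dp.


eta_v = (V_actual / V_disp) * 100
Ratio = 3.775 / 5.469 = 0.6903
eta_v = 0.6903 * 100 = 69.03%


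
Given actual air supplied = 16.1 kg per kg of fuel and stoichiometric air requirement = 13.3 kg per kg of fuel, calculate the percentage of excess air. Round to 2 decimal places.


Excess air = actual - stoichiometric = 16.1 - 13.3 = 2.80 kg/kg fuel
Excess air % = (excess / stoich) * 100 = (2.80 / 13.3) * 100 = 21.05%


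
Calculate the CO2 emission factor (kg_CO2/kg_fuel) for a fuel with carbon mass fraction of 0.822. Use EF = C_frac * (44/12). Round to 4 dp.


EF = C_frac * (M_CO2 / M_C)
EF = 0.822 * (44/12)
EF = 0.822 * 3.666667 = 3.0140 kg_CO2/kg_fuel


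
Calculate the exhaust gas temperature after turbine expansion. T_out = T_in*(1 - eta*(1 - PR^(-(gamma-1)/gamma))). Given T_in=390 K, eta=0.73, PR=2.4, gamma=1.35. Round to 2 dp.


T_out = T_in * (1 - eta * (1 - PR^(-(gamma-1)/gamma)))
Exponent = -(1.35-1)/1.35 = -0.25925926
PR^exp = 2.4^(-0.25925926) = 0.79694200
Factor = 1 - 0.73*(1 - 0.79694200) = 0.85176766
T_out = 390 * 0.85176766 = 332.19 K


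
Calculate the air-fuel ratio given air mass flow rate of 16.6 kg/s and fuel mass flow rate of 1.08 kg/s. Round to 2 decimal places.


AFR = m_air / m_fuel
AFR = 16.6 / 1.08 = 15.37


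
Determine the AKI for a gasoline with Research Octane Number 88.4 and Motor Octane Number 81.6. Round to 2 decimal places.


AKI = (RON + MON) / 2
AKI = (88.4 + 81.6) / 2
AKI = 170.0 / 2 = 85.00


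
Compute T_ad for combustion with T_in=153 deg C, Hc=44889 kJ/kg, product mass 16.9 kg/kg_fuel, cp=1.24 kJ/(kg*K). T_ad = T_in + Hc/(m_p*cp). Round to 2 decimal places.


T_ad = T_in + Hc / (m_p * cp)
Denominator = 16.9 * 1.24 = 20.9560
Temperature rise = 44889 / 20.9560 = 2142.06 K
T_ad = 153 + 2142.06 = 2295.06 deg C


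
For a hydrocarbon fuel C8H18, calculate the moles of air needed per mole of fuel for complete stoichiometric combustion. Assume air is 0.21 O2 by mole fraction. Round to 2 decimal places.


Balanced combustion: C8H18 + 12.5 O2 -> 8 CO2 + 9 H2O
O2 needed = C + H/4 = 8 + 18/4 = 12.50 moles
Air moles = O2 / 0.21 = 12.50 / 0.21 = 59.52 moles air


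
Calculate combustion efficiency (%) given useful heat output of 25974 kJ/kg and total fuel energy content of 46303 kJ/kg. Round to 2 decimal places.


Efficiency = (Q_useful / Q_fuel) * 100
Efficiency = (25974 / 46303) * 100
Efficiency = 0.5610 * 100 = 56.10%


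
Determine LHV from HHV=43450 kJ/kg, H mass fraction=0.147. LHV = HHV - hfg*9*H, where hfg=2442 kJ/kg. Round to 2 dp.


LHV = HHV - hfg * 9 * H
Water correction = 2442 * 9 * 0.147 = 3230.766 kJ/kg
LHV = 43450 - 3230.766 = 40219.23 kJ/kg


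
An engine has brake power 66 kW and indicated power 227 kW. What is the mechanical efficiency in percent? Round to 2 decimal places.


eta_mech = (BP / IP) * 100
Ratio = 66 / 227 = 0.2907
eta_mech = 0.2907 * 100 = 29.07%


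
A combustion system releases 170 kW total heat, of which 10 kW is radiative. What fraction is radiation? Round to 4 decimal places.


f_rad = Q_rad / Q_total
f_rad = 10 / 170 = 0.0588


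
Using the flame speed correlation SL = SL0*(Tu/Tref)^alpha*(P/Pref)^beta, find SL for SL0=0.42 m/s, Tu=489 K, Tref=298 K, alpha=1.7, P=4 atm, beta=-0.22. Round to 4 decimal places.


SL = SL0 * (Tu/Tref)^alpha * (P/Pref)^beta
T ratio = 489/298 = 1.64093960
(T ratio)^alpha = 1.64093960^1.7 = 2.320905
(P/Pref)^beta = 4^(-0.22) = 0.737135
SL = 0.42 * 2.320905 * 0.737135 = 0.7185 m/s


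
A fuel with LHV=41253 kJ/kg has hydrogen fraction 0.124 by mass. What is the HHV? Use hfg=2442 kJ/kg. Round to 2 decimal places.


HHV = LHV + hfg * 9 * H
Water addition = 2442 * 9 * 0.124 = 2725.272 kJ/kg
HHV = 41253 + 2725.272 = 43978.27 kJ/kg


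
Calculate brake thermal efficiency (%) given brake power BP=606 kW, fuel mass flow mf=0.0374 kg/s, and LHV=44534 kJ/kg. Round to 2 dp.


eta_BTE = (BP / (mf * LHV)) * 100
Denominator = 0.0374 * 44534 = 1665.5716 kW
eta_BTE = (606 / 1665.5716) * 100 = 36.38%


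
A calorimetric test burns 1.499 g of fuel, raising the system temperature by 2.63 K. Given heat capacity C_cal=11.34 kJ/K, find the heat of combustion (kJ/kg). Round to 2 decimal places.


Hc = C_cal * delta_T / m_fuel
Q_released = 11.34 * 2.63 = 29.8242 kJ
m_fuel = 1.499 g = 1.499/1000 kg = 0.001499 kg
Hc = 29.8242 / 0.001499 = 19896.06 kJ/kg


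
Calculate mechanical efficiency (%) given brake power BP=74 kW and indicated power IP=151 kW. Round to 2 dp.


eta_mech = (BP / IP) * 100
Ratio = 74 / 151 = 0.4901
eta_mech = 0.4901 * 100 = 49.01%


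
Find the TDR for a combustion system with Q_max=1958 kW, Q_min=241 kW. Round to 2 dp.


TDR = Q_max / Q_min
TDR = 1958 / 241 = 8.12


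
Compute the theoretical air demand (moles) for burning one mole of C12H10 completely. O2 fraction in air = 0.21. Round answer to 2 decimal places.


Balanced combustion: C12H10 + 14.5 O2 -> 12 CO2 + 5 H2O
O2 needed = C + H/4 = 12 + 10/4 = 14.50 moles
Air moles = O2 / 0.21 = 14.50 / 0.21 = 69.05 moles air


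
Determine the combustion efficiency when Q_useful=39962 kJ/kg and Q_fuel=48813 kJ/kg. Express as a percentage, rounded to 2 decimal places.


Efficiency = (Q_useful / Q_fuel) * 100
Efficiency = (39962 / 48813) * 100
Efficiency = 0.8187 * 100 = 81.87%


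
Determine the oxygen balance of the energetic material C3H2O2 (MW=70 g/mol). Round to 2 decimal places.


OB = -1600 * (2C + H/2 - O) / MW
Inner = 2*3 + 2/2 - 2 = 5.00
OB = -1600 * 5.00 / 70 = -114.29%


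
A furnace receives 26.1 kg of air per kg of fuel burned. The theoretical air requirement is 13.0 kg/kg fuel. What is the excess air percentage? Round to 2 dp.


Excess air = actual - stoichiometric = 26.1 - 13.0 = 13.10 kg/kg fuel
Excess air % = (excess / stoich) * 100 = (13.10 / 13.0) * 100 = 100.77%


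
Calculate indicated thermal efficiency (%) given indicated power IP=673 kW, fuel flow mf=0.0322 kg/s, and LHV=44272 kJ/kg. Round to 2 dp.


eta_ith = (IP / (mf * LHV)) * 100
Denominator = 0.0322 * 44272 = 1425.5584 kW
eta_ith = (673 / 1425.5584) * 100 = 47.21%


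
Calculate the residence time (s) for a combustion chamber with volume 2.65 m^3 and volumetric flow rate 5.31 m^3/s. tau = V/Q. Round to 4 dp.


tau = V / Q_flow
tau = 2.65 / 5.31 = 0.4991 s


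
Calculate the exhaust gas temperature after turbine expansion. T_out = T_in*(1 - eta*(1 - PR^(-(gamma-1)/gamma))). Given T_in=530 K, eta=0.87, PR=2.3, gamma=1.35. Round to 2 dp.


T_out = T_in * (1 - eta * (1 - PR^(-(gamma-1)/gamma)))
Exponent = -(1.35-1)/1.35 = -0.25925926
PR^exp = 2.3^(-0.25925926) = 0.80578413
Factor = 1 - 0.87*(1 - 0.80578413) = 0.83103219
T_out = 530 * 0.83103219 = 440.45 K


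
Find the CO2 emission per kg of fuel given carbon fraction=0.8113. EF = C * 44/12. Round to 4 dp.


EF = C_frac * (M_CO2 / M_C)
EF = 0.8113 * (44/12)
EF = 0.8113 * 3.666667 = 2.9748 kg_CO2/kg_fuel


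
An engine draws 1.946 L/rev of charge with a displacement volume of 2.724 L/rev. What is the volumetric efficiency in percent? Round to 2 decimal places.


eta_v = (V_actual / V_disp) * 100
Ratio = 1.946 / 2.724 = 0.7144
eta_v = 0.7144 * 100 = 71.44%


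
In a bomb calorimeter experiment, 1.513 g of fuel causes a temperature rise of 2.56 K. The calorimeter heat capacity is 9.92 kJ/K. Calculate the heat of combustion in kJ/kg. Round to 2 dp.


Hc = C_cal * delta_T / m_fuel
Q_released = 9.92 * 2.56 = 25.3952 kJ
m_fuel = 1.513 g = 1.513/1000 kg = 0.001513 kg
Hc = 25.3952 / 0.001513 = 16784.67 kJ/kg


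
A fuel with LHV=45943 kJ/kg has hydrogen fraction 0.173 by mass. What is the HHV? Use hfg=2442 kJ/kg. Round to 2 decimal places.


HHV = LHV + hfg * 9 * H
Water addition = 2442 * 9 * 0.173 = 3802.194 kJ/kg
HHV = 45943 + 3802.194 = 49745.19 kJ/kg


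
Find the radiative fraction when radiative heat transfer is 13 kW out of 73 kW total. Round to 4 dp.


f_rad = Q_rad / Q_total
f_rad = 13 / 73 = 0.1781


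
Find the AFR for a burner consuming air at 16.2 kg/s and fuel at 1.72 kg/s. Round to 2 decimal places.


AFR = m_air / m_fuel
AFR = 16.2 / 1.72 = 9.42


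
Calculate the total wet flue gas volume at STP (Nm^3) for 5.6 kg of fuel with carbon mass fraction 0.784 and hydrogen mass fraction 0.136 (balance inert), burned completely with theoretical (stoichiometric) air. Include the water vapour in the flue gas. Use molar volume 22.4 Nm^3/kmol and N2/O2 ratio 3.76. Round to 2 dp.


Per kg fuel: CO2 = (C/12 kmol)*22.4 = (0.784/12)*22.4 = 1.46347 Nm^3
Per kg fuel: H2O = (H/2 kmol)*22.4 = (0.136/2)*22.4 = 1.52320 Nm^3
O2 needed per kg fuel = C/12 + H/4 = 0.784/12 + 0.136/4 = 0.09933333 kmol
Per kg fuel: N2 = O2*3.76*22.4 = 0.09933333*3.76*22.4 = 8.36625 Nm^3
Total per kg = 1.46347 + 1.52320 + 8.36625 = 11.35292 Nm^3
Total = 11.35292 * 5.6 = 63.58 Nm^3


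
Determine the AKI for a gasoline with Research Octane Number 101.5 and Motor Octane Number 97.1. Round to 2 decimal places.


AKI = (RON + MON) / 2
AKI = (101.5 + 97.1) / 2
AKI = 198.6 / 2 = 99.30


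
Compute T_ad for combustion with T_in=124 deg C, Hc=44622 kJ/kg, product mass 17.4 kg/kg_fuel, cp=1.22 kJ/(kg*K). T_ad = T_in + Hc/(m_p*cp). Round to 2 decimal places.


T_ad = T_in + Hc / (m_p * cp)
Denominator = 17.4 * 1.22 = 21.2280
Temperature rise = 44622 / 21.2280 = 2102.04 K
T_ad = 124 + 2102.04 = 2226.04 deg C


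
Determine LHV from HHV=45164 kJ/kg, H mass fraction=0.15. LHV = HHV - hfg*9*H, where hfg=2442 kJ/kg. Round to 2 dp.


LHV = HHV - hfg * 9 * H
Water correction = 2442 * 9 * 0.15 = 3296.700 kJ/kg
LHV = 45164 - 3296.700 = 41867.30 kJ/kg


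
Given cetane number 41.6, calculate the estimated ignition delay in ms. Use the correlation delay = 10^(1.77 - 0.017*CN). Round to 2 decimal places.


delay = 10^(1.77 - 0.017*CN)
Exponent = 1.77 - 0.017*41.6 = 1.0628
delay = 10^1.0628 = 11.56 ms
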